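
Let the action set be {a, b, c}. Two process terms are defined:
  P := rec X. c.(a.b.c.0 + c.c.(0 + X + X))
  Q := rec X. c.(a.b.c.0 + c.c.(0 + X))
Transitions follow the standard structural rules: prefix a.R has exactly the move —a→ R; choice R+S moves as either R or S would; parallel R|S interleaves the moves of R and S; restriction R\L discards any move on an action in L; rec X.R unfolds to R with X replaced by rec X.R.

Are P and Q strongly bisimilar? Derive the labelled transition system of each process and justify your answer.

P ~ Q

LTS(P): 7 reachable states
  s0 = rec X. c.(a.b.c.0 + c.c.(0 + X + X)) has moves =c=> s1
  s1 = a.b.c.0 + c.c.(0 + (rec X. c.(a.b.c.0 + c.c.(0 + X + X))) + (rec X. c.(a.b.c.0 + c.c.(0 + X + X)))) has moves =a=> s2, =c=> s3
  s2 = b.c.0 has moves =b=> s4
  s3 = c.(0 + (rec X. c.(a.b.c.0 + c.c.(0 + X + X))) + (rec X. c.(a.b.c.0 + c.c.(0 + X + X)))) has moves =c=> s5
  s4 = c.0 has moves =c=> s6
  s5 = 0 + (rec X. c.(a.b.c.0 + c.c.(0 + X + X))) + (rec X. c.(a.b.c.0 + c.c.(0 + X + X))) has moves =c=> s1
  s6 = 0 has moves (no moves)
LTS(Q): 7 reachable states
  t0 = rec X. c.(a.b.c.0 + c.c.(0 + X)) has moves =c=> t1
  t1 = a.b.c.0 + c.c.(0 + (rec X. c.(a.b.c.0 + c.c.(0 + X)))) has moves =a=> t2, =c=> t3
  t2 = b.c.0 has moves =b=> t4
  t3 = c.(0 + (rec X. c.(a.b.c.0 + c.c.(0 + X)))) has moves =c=> t5
  t4 = c.0 has moves =c=> t6
  t5 = 0 + (rec X. c.(a.b.c.0 + c.c.(0 + X))) has moves =c=> t1
  t6 = 0 has moves (no moves)
Bisimilarity quotient blocks:
  B0 = {s0, s5, t0, t5}
  B1 = {s1, t1}
  B2 = {s3, t3}
  B3 = {s2, t2}
  B4 = {s4, t4}
  B5 = {s6, t6}
s0 ∈ B0, t0 ∈ B0 → same block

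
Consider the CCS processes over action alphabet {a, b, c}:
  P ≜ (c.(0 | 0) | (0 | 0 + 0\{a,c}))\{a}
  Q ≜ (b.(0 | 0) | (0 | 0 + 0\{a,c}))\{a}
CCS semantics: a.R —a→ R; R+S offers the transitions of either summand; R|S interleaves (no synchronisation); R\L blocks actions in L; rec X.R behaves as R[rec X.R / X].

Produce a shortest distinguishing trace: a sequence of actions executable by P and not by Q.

c

P's transition system — 2 states:
  s0 = (c.(0 | 0) | (0 | 0 + 0\{a,c}))\{a} → --c--▸ s1
  s1 = (0 | 0 | (0 | 0 + 0\{a,c}))\{a} → stopped
Q's transition system — 2 states:
  t0 = (b.(0 | 0) | (0 | 0 + 0\{a,c}))\{a} → --b--▸ t1
  t1 = (0 | 0 | (0 | 0 + 0\{a,c}))\{a} → stopped
Trace ⟨c⟩ through P, begin at {s0}:
  step 1 (c): {s1}
  — P admits the full trace.
Trace ⟨c⟩ through Q, begin at {t0}:
  step 1 (c): ∅  — Q cannot continue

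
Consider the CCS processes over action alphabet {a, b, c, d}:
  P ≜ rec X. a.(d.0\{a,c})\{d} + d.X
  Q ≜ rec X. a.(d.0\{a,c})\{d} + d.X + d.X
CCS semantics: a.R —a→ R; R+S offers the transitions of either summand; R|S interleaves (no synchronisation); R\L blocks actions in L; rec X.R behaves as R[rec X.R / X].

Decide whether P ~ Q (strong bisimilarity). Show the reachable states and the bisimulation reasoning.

YES

LTS(P): 2 reachable states
  m0 = rec X. a.(d.0\{a,c})\{d} + d.X :: =a=> m1, =d=> m0
  m1 = (d.0\{a,c})\{d} :: deadlocked
LTS(Q): 2 reachable states
  n0 = rec X. a.(d.0\{a,c})\{d} + d.X + d.X :: =a=> n1, =d=> n0
  n1 = (d.0\{a,c})\{d} :: deadlocked
Bisimilarity quotient blocks:
  B0 = {m0, n0}
  B1 = {m1, n1}
m0 ∈ B0, n0 ∈ B0 → same block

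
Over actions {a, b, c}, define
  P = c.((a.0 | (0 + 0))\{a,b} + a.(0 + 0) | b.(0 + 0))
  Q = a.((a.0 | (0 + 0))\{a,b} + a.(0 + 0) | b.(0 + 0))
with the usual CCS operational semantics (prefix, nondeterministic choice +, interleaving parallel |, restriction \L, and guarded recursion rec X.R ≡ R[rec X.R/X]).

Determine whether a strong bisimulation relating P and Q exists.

NO

P's transition system — 5 states:
  m0 = c.((a.0 | (0 + 0))\{a,b} + a.(0 + 0) | b.(0 + 0)) ⊢ ··c··> m1
  m1 = (a.0 | (0 + 0))\{a,b} + a.(0 + 0) | b.(0 + 0) ⊢ ··a··> m2, ··b··> m3
  m2 = (0 + 0) | b.(0 + 0) ⊢ ··b··> m4
  m3 = a.(0 + 0) | (0 + 0) ⊢ ··a··> m4
  m4 = (0 + 0) | (0 + 0) ⊢ stopped
Q's transition system — 5 states:
  n0 = a.((a.0 | (0 + 0))\{a,b} + a.(0 + 0) | b.(0 + 0)) ⊢ ··a··> n1
  n1 = (a.0 | (0 + 0))\{a,b} + a.(0 + 0) | b.(0 + 0) ⊢ ··a··> n2, ··b··> n3
  n2 = (0 + 0) | b.(0 + 0) ⊢ ··b··> n4
  n3 = a.(0 + 0) | (0 + 0) ⊢ ··a··> n4
  n4 = (0 + 0) | (0 + 0) ⊢ stopped
Coarsest stable partition (strong bisimilarity classes):
  B0 = {m0}
  B1 = {m1, n1}
  B2 = {m3, n3}
  B3 = {m4, n4}
  B4 = {m2, n2}
  B5 = {n0}
m0 ∈ B0, n0 ∈ B5 → different blocks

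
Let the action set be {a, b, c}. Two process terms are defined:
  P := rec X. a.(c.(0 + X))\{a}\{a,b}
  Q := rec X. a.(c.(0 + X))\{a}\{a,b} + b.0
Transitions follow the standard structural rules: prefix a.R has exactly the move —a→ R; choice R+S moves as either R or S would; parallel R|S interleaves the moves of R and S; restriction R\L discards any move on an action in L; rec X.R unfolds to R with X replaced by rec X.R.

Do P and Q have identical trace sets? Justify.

P's transition system — 3 states:
  u0 = rec X. a.(c.(0 + X))\{a}\{a,b} has moves =a=> u1
  u1 = (c.(0 + (rec X. a.(c.(0 + X))\{a}\{a,b})))\{a}\{a,b} has moves =c=> u2
  u2 = (0 + (rec X. a.(c.(0 + X))\{a}\{a,b}))\{a}\{a,b} has moves (no moves)
Q's transition system — 4 states:
  v0 = rec X. a.(c.(0 + X))\{a}\{a,b} + b.0 has moves =a=> v1, =b=> v2
  v1 = (c.(0 + (rec X. a.(c.(0 + X))\{a}\{a,b} + b.0)))\{a}\{a,b} has moves =c=> v3
  v2 = 0 has moves (no moves)
  v3 = (0 + (rec X. a.(c.(0 + X))\{a}\{a,b} + b.0))\{a}\{a,b} has moves (no moves)
Run σ = ⟨b⟩ on Q: start {v0}
  [1] b ⇒ {v2}
  Q completes σ.
Run σ = ⟨b⟩ on P: start {u0}
  [1] b ⇒ ∅  — P cannot continue

traces(P) ≠ traces(Q) — witness ⟨b⟩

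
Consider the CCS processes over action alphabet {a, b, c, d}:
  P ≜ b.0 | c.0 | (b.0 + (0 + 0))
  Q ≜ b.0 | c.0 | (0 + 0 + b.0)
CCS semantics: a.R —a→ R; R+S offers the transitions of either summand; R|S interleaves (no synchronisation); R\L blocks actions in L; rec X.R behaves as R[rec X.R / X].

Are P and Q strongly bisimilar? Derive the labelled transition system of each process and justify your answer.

LTS(P): 8 reachable states
  m0 = b.0 | c.0 | (b.0 + (0 + 0)) has moves --b--▸ m1, --b--▸ m2, --c--▸ m3
  m1 = 0 | c.0 | (b.0 + (0 + 0)) has moves --b--▸ m4, --c--▸ m5
  m2 = b.0 | c.0 | 0 has moves --b--▸ m4, --c--▸ m6
  m3 = b.0 | 0 | (b.0 + (0 + 0)) has moves --b--▸ m5, --b--▸ m6
  m4 = 0 | c.0 | 0 has moves --c--▸ m7
  m5 = 0 | 0 | (b.0 + (0 + 0)) has moves --b--▸ m7
  m6 = b.0 | 0 | 0 has moves --b--▸ m7
  m7 = 0 | 0 | 0 has moves ∅
LTS(Q): 8 reachable states
  n0 = b.0 | c.0 | (0 + 0 + b.0) has moves --b--▸ n1, --b--▸ n2, --c--▸ n3
  n1 = 0 | c.0 | (0 + 0 + b.0) has moves --b--▸ n4, --c--▸ n5
  n2 = b.0 | c.0 | 0 has moves --b--▸ n4, --c--▸ n6
  n3 = b.0 | 0 | (0 + 0 + b.0) has moves --b--▸ n5, --b--▸ n6
  n4 = 0 | c.0 | 0 has moves --c--▸ n7
  n5 = 0 | 0 | (0 + 0 + b.0) has moves --b--▸ n7
  n6 = b.0 | 0 | 0 has moves --b--▸ n7
  n7 = 0 | 0 | 0 has moves ∅
Partition-refinement fixed point:
  B0 = {m0, n0}
  B1 = {m1, m2, n1, n2}
  B2 = {m4, n4}
  B3 = {m7, n7}
  B4 = {m5, m6, n5, n6}
  B5 = {m3, n3}
m0 ∈ B0, n0 ∈ B0 → same block

YES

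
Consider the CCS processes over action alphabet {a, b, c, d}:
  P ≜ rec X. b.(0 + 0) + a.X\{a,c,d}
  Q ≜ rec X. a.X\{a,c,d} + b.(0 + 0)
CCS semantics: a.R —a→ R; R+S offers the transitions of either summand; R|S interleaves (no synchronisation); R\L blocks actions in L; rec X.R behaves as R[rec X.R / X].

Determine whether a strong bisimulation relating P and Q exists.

P's transition system — 4 states:
  u0 = rec X. b.(0 + 0) + a.X\{a,c,d} has moves ··a··> u1, ··b··> u2
  u1 = (rec X. b.(0 + 0) + a.X\{a,c,d})\{a,c,d} has moves ··b··> u3
  u2 = 0 + 0 has moves ·
  u3 = (0 + 0)\{a,c,d} has moves ·
Q's transition system — 4 states:
  v0 = rec X. a.X\{a,c,d} + b.(0 + 0) has moves ··a··> v1, ··b··> v2
  v1 = (rec X. a.X\{a,c,d} + b.(0 + 0))\{a,c,d} has moves ··b··> v3
  v2 = 0 + 0 has moves ·
  v3 = (0 + 0)\{a,c,d} has moves ·
Partition-refinement fixed point:
  B0 = {u0, v0}
  B1 = {u2, u3, v2, v3}
  B2 = {u1, v1}
u0 ∈ B0, v0 ∈ B0 → same block

YES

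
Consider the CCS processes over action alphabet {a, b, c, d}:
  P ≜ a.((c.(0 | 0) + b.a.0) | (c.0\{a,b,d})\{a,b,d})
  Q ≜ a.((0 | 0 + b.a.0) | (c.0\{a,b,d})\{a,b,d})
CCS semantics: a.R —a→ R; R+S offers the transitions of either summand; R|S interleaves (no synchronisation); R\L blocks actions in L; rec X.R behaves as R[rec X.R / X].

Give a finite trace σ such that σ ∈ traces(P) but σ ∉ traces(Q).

acc

Reachable graph of P (9 states):
  m0 = a.((c.(0 | 0) + b.a.0) | (c.0\{a,b,d})\{a,b,d}) → ··a··> m1
  m1 = (c.(0 | 0) + b.a.0) | (c.0\{a,b,d})\{a,b,d} → ··b··> m2, ··c··> m3, ··c··> m4
  m2 = a.0 | (c.0\{a,b,d})\{a,b,d} → ··a··> m5, ··c··> m6
  m3 = (c.(0 | 0) + b.a.0) | 0\{a,b,d}\{a,b,d} → ··b··> m6, ··c··> m7
  m4 = 0 | 0 | (c.0\{a,b,d})\{a,b,d} → ··c··> m7
  m5 = 0 | (c.0\{a,b,d})\{a,b,d} → ··c··> m8
  m6 = a.0 | 0\{a,b,d}\{a,b,d} → ··a··> m8
  m7 = 0 | 0 | 0\{a,b,d}\{a,b,d} → ·
  m8 = 0 | 0\{a,b,d}\{a,b,d} → ·
Reachable graph of Q (7 states):
  n0 = a.((0 | 0 + b.a.0) | (c.0\{a,b,d})\{a,b,d}) → ··a··> n1
  n1 = (0 | 0 + b.a.0) | (c.0\{a,b,d})\{a,b,d} → ··b··> n2, ··c··> n3
  n2 = a.0 | (c.0\{a,b,d})\{a,b,d} → ··a··> n4, ··c··> n5
  n3 = (0 | 0 + b.a.0) | 0\{a,b,d}\{a,b,d} → ··b··> n5
  n4 = 0 | (c.0\{a,b,d})\{a,b,d} → ··c··> n6
  n5 = a.0 | 0\{a,b,d}\{a,b,d} → ··a··> n6
  n6 = 0 | 0\{a,b,d}\{a,b,d} → ·
Run σ = ⟨acc⟩ on P: start {m0}
  step 1 (a): {m1}
  step 2 (c): {m3, m4}
  step 3 (c): {m7}
  P completes σ.
Run σ = ⟨acc⟩ on Q: start {n0}
  step 1 (a): {n1}
  step 2 (c): {n3}
  step 3 (c): no successor for Q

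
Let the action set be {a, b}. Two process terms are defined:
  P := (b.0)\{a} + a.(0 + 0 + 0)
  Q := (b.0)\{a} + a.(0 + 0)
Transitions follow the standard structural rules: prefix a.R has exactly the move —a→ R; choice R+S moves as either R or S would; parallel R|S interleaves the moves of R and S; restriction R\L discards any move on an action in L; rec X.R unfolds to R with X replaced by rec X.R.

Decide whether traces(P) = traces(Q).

Reachable graph of P (3 states):
  p0 = (b.0)\{a} + a.(0 + 0 + 0) :: ··a··> p1, ··b··> p2
  p1 = 0 + 0 + 0 :: stopped
  p2 = 0\{a} :: stopped
Reachable graph of Q (3 states):
  q0 = (b.0)\{a} + a.(0 + 0) :: ··a··> q1, ··b··> q2
  q1 = 0 + 0 :: stopped
  q2 = 0\{a} :: stopped
Partition-refinement fixed point:
  B0 = {p0, q0}
  B1 = {p1, p2, q1, q2}
p0 ∈ B0, q0 ∈ B0 → same block
Bisimilar ⇒ trace-equivalent.

trace-equivalent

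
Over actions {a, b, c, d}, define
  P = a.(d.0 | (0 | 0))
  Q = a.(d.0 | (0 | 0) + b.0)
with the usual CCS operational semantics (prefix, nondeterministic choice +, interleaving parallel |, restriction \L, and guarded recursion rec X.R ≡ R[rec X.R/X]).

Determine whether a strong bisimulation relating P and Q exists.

LTS(P): 3 reachable states
  s0 = a.(d.0 | (0 | 0)) ⊢ --a--▸ s1
  s1 = d.0 | (0 | 0) ⊢ --d--▸ s2
  s2 = 0 | (0 | 0) ⊢ stopped
LTS(Q): 4 reachable states
  t0 = a.(d.0 | (0 | 0) + b.0) ⊢ --a--▸ t1
  t1 = d.0 | (0 | 0) + b.0 ⊢ --b--▸ t2, --d--▸ t3
  t2 = 0 ⊢ stopped
  t3 = 0 | (0 | 0) ⊢ stopped
Bisimilarity quotient blocks:
  B0 = {s0}
  B1 = {s1}
  B2 = {s2, t2, t3}
  B3 = {t0}
  B4 = {t1}
s0 ∈ B0, t0 ∈ B3 → different blocks

NO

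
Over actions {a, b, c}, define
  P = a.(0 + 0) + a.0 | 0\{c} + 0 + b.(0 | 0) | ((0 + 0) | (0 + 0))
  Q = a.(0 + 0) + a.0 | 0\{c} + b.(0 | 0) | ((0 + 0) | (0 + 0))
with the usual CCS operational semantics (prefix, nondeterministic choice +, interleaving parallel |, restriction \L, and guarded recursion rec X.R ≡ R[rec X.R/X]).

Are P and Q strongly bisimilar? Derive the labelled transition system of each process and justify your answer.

P's transition system — 4 states:
  m0 = a.(0 + 0) + a.0 | 0\{c} + 0 + b.(0 | 0) | ((0 + 0) | (0 + 0)) | --a--▸ m1, --a--▸ m2, --b--▸ m3
  m1 = 0 + 0 | stopped
  m2 = 0 | 0\{c} | stopped
  m3 = 0 | 0 | ((0 + 0) | (0 + 0)) | stopped
Q's transition system — 4 states:
  n0 = a.(0 + 0) + a.0 | 0\{c} + b.(0 | 0) | ((0 + 0) | (0 + 0)) | --a--▸ n1, --a--▸ n2, --b--▸ n3
  n1 = 0 + 0 | stopped
  n2 = 0 | 0\{c} | stopped
  n3 = 0 | 0 | ((0 + 0) | (0 + 0)) | stopped
Coarsest stable partition (strong bisimilarity classes):
  B0 = {m0, n0}
  B1 = {m1, m2, m3, n1, n2, n3}
m0 ∈ B0, n0 ∈ B0 → same block

bisimilar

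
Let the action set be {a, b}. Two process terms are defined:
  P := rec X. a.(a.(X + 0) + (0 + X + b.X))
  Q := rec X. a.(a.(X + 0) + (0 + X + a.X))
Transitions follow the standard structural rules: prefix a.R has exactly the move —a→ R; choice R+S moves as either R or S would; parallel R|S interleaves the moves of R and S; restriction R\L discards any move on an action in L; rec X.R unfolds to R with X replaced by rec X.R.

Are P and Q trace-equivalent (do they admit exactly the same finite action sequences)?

LTS(P): 3 reachable states
  u0 = rec X. a.(a.(X + 0) + (0 + X + b.X)) → -a-> u1
  u1 = a.((rec X. a.(a.(X + 0) + (0 + X + b.X))) + 0) + (0 + (rec X. a.(a.(X + 0) + (0 + X + b.X))) + b.(rec X. a.(a.(X + 0) + (0 + X + b.X)))) → -a-> u1, -a-> u2, -b-> u0
  u2 = (rec X. a.(a.(X + 0) + (0 + X + b.X))) + 0 → -a-> u1
LTS(Q): 3 reachable states
  v0 = rec X. a.(a.(X + 0) + (0 + X + a.X)) → -a-> v1
  v1 = a.((rec X. a.(a.(X + 0) + (0 + X + a.X))) + 0) + (0 + (rec X. a.(a.(X + 0) + (0 + X + a.X))) + a.(rec X. a.(a.(X + 0) + (0 + X + a.X)))) → -a-> v0, -a-> v1, -a-> v2
  v2 = (rec X. a.(a.(X + 0) + (0 + X + a.X))) + 0 → -a-> v1
Trace ⟨ab⟩ through P, begin at {u0}:
  step 1 (a): {u1}
  step 2 (b): {u0}
  P completes σ.
Trace ⟨ab⟩ through Q, begin at {v0}:
  step 1 (a): {v1}
  step 2 (b): ∅ (Q stuck)

NO — witness ⟨ab⟩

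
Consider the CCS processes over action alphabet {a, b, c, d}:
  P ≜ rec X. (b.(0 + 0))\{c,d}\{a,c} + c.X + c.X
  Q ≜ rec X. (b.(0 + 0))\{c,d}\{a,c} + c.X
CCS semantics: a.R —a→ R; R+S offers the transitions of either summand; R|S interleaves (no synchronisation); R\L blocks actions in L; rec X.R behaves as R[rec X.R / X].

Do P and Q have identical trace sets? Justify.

trace-equivalent

Reachable graph of P (2 states):
  s0 = rec X. (b.(0 + 0))\{c,d}\{a,c} + c.X + c.X has moves -b-> s1, -c-> s0
  s1 = (0 + 0)\{c,d}\{a,c} has moves deadlocked
Reachable graph of Q (2 states):
  t0 = rec X. (b.(0 + 0))\{c,d}\{a,c} + c.X has moves -b-> t1, -c-> t0
  t1 = (0 + 0)\{c,d}\{a,c} has moves deadlocked
Coarsest stable partition (strong bisimilarity classes):
  B0 = {s0, t0}
  B1 = {s1, t1}
s0 ∈ B0, t0 ∈ B0 → same block
Bisimilar ⇒ trace-equivalent.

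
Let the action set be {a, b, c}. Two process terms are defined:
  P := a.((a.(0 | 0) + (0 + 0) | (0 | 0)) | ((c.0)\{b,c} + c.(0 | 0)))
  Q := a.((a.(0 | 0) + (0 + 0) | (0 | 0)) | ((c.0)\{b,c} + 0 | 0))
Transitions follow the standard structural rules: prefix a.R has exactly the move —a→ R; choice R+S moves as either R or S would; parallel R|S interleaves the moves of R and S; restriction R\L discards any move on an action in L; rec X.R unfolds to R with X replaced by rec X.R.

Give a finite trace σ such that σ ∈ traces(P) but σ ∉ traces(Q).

LTS(P): 5 reachable states
  s0 = a.((a.(0 | 0) + (0 + 0) | (0 | 0)) | ((c.0)\{b,c} + c.(0 | 0))) has moves =a=> s1
  s1 = (a.(0 | 0) + (0 + 0) | (0 | 0)) | ((c.0)\{b,c} + c.(0 | 0)) has moves =a=> s2, =c=> s3
  s2 = 0 | 0 | ((c.0)\{b,c} + c.(0 | 0)) has moves =c=> s4
  s3 = (a.(0 | 0) + (0 + 0) | (0 | 0)) | (0 | 0) has moves =a=> s4
  s4 = 0 | 0 | (0 | 0) has moves stopped
LTS(Q): 3 reachable states
  t0 = a.((a.(0 | 0) + (0 + 0) | (0 | 0)) | ((c.0)\{b,c} + 0 | 0)) has moves =a=> t1
  t1 = (a.(0 | 0) + (0 + 0) | (0 | 0)) | ((c.0)\{b,c} + 0 | 0) has moves =a=> t2
  t2 = 0 | 0 | ((c.0)\{b,c} + 0 | 0) has moves stopped
Run σ = ⟨ac⟩ on P: start {s0}
  [1] a ⇒ {s1}
  [2] c ⇒ {s3}
  — P admits the full trace.
Run σ = ⟨ac⟩ on Q: start {t0}
  [1] a ⇒ {t1}
  [2] c ⇒ ∅  — Q cannot continue

ac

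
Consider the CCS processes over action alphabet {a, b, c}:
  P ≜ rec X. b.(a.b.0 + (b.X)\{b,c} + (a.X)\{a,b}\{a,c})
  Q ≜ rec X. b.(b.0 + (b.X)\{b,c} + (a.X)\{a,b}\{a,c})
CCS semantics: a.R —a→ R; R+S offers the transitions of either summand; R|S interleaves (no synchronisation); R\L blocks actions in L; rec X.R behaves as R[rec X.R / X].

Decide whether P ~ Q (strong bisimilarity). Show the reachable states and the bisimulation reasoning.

not bisimilar

P's transition system — 4 states:
  u0 = rec X. b.(a.b.0 + (b.X)\{b,c} + (a.X)\{a,b}\{a,c}) has moves =b=> u1
  u1 = a.b.0 + (b.(rec X. b.(a.b.0 + (b.X)\{b,c} + (a.X)\{a,b}\{a,c})))\{b,c} + (a.(rec X. b.(a.b.0 + (b.X)\{b,c} + (a.X)\{a,b}\{a,c})))\{a,b}\{a,c} has moves =a=> u2
  u2 = b.0 has moves =b=> u3
  u3 = 0 has moves stopped
Q's transition system — 3 states:
  v0 = rec X. b.(b.0 + (b.X)\{b,c} + (a.X)\{a,b}\{a,c}) has moves =b=> v1
  v1 = b.0 + (b.(rec X. b.(b.0 + (b.X)\{b,c} + (a.X)\{a,b}\{a,c})))\{b,c} + (a.(rec X. b.(b.0 + (b.X)\{b,c} + (a.X)\{a,b}\{a,c})))\{a,b}\{a,c} has moves =b=> v2
  v2 = 0 has moves stopped
Partition-refinement fixed point:
  B0 = {u0}
  B1 = {u1}
  B2 = {u2, v1}
  B3 = {u3, v2}
  B4 = {v0}
u0 ∈ B0, v0 ∈ B4 → different blocks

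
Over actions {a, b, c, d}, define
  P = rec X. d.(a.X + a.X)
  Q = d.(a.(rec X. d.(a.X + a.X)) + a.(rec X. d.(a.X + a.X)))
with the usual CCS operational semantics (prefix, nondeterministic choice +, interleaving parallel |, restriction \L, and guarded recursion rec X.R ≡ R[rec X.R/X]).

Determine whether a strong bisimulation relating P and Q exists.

P's transition system — 2 states:
  p0 = rec X. d.(a.X + a.X) → =d=> p1
  p1 = a.(rec X. d.(a.X + a.X)) + a.(rec X. d.(a.X + a.X)) → =a=> p0
Q's transition system — 3 states:
  q0 = d.(a.(rec X. d.(a.X + a.X)) + a.(rec X. d.(a.X + a.X))) → =d=> q1
  q1 = a.(rec X. d.(a.X + a.X)) + a.(rec X. d.(a.X + a.X)) → =a=> q2
  q2 = rec X. d.(a.X + a.X) → =d=> q1
Partition-refinement fixed point:
  B0 = {p0, q0, q2}
  B1 = {p1, q1}
p0 ∈ B0, q0 ∈ B0 → same block

YES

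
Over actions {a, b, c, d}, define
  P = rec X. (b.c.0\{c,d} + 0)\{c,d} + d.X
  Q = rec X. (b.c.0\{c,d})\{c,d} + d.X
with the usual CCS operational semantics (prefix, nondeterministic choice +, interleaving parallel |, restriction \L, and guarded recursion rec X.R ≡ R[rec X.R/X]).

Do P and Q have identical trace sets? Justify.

LTS(P): 2 reachable states
  p0 = rec X. (b.c.0\{c,d} + 0)\{c,d} + d.X has moves =b=> p1, =d=> p0
  p1 = (c.0\{c,d})\{c,d} has moves deadlocked
LTS(Q): 2 reachable states
  q0 = rec X. (b.c.0\{c,d})\{c,d} + d.X has moves =b=> q1, =d=> q0
  q1 = (c.0\{c,d})\{c,d} has moves deadlocked
Bisimilarity quotient blocks:
  B0 = {p0, q0}
  B1 = {p1, q1}
p0 ∈ B0, q0 ∈ B0 → same block
Bisimilar ⇒ trace-equivalent.

YES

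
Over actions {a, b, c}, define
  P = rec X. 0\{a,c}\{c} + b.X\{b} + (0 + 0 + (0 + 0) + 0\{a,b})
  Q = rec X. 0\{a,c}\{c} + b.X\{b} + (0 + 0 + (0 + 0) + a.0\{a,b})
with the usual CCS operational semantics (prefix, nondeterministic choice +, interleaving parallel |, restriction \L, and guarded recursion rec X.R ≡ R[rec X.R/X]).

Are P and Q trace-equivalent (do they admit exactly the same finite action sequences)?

traces(P) ≠ traces(Q) — witness ⟨a⟩

Reachable graph of P (2 states):
  m0 = rec X. 0\{a,c}\{c} + b.X\{b} + (0 + 0 + (0 + 0) + 0\{a,b}) :: --b--▸ m1
  m1 = (rec X. 0\{a,c}\{c} + b.X\{b} + (0 + 0 + (0 + 0) + 0\{a,b}))\{b} :: stopped
Reachable graph of Q (4 states):
  n0 = rec X. 0\{a,c}\{c} + b.X\{b} + (0 + 0 + (0 + 0) + a.0\{a,b}) :: --a--▸ n1, --b--▸ n2
  n1 = 0\{a,b} :: stopped
  n2 = (rec X. 0\{a,c}\{c} + b.X\{b} + (0 + 0 + (0 + 0) + a.0\{a,b}))\{b} :: --a--▸ n3
  n3 = 0\{a,b}\{b} :: stopped
Run σ = ⟨a⟩ on Q: start {n0}
  after a @ step 1: {n1}
  Q completes σ.
Run σ = ⟨a⟩ on P: start {m0}
  after a @ step 1: ∅ (P stuck)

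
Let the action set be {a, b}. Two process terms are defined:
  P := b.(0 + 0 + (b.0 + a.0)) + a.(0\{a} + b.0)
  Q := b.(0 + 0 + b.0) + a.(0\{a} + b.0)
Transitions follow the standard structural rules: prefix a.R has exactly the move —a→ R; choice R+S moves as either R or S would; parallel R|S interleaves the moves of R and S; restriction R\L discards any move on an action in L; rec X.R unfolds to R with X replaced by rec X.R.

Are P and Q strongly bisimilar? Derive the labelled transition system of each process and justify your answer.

P's transition system — 4 states:
  u0 = b.(0 + 0 + (b.0 + a.0)) + a.(0\{a} + b.0) :: =a=> u1, =b=> u2
  u1 = 0\{a} + b.0 :: =b=> u3
  u2 = 0 + 0 + (b.0 + a.0) :: =a=> u3, =b=> u3
  u3 = 0 :: ∅
Q's transition system — 4 states:
  v0 = b.(0 + 0 + b.0) + a.(0\{a} + b.0) :: =a=> v1, =b=> v2
  v1 = 0\{a} + b.0 :: =b=> v3
  v2 = 0 + 0 + b.0 :: =b=> v3
  v3 = 0 :: ∅
Partition-refinement fixed point:
  B0 = {u0}
  B1 = {u1, v1, v2}
  B2 = {u3, v3}
  B3 = {u2}
  B4 = {v0}
u0 ∈ B0, v0 ∈ B4 → different blocks

P ≁ Q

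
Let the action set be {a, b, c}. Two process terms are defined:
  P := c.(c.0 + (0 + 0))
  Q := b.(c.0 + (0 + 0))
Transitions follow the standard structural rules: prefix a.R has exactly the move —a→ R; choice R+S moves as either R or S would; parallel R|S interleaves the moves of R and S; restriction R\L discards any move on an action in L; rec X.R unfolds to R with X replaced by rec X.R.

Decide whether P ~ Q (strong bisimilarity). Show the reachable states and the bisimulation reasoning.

NO

P's transition system — 3 states:
  m0 = c.(c.0 + (0 + 0)) | =c=> m1
  m1 = c.0 + (0 + 0) | =c=> m2
  m2 = 0 | stopped
Q's transition system — 3 states:
  n0 = b.(c.0 + (0 + 0)) | =b=> n1
  n1 = c.0 + (0 + 0) | =c=> n2
  n2 = 0 | stopped
Partition-refinement fixed point:
  B0 = {m0}
  B1 = {m1, n1}
  B2 = {m2, n2}
  B3 = {n0}
m0 ∈ B0, n0 ∈ B3 → different blocks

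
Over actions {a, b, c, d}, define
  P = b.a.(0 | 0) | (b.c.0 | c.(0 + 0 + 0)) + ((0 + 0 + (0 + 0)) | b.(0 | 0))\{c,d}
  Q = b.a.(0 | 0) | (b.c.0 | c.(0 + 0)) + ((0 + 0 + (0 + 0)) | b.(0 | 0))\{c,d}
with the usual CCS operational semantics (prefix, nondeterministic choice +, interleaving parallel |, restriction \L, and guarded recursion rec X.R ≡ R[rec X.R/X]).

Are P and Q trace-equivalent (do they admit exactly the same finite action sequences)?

Reachable graph of P (19 states):
  m0 = b.a.(0 | 0) | (b.c.0 | c.(0 + 0 + 0)) + ((0 + 0 + (0 + 0)) | b.(0 | 0))\{c,d} :: =b=> m1, =b=> m2, =b=> m3, =c=> m4
  m1 = ((0 + 0 + (0 + 0)) | (0 | 0))\{c,d} :: (no moves)
  m2 = a.(0 | 0) | (b.c.0 | c.(0 + 0 + 0)) :: =a=> m5, =b=> m6, =c=> m7
  m3 = b.a.(0 | 0) | (c.0 | c.(0 + 0 + 0)) :: =b=> m6, =c=> m8, =c=> m9
  m4 = b.a.(0 | 0) | (b.c.0 | (0 + 0 + 0)) :: =b=> m7, =b=> m9
  m5 = 0 | 0 | (b.c.0 | c.(0 + 0 + 0)) :: =b=> m10, =c=> m11
  m6 = a.(0 | 0) | (c.0 | c.(0 + 0 + 0)) :: =a=> m10, =c=> m12, =c=> m13
  m7 = a.(0 | 0) | (b.c.0 | (0 + 0 + 0)) :: =a=> m11, =b=> m13
  m8 = b.a.(0 | 0) | (0 | c.(0 + 0 + 0)) :: =b=> m12, =c=> m14
  m9 = b.a.(0 | 0) | (c.0 | (0 + 0 + 0)) :: =b=> m13, =c=> m14
  m10 = 0 | 0 | (c.0 | c.(0 + 0 + 0)) :: =c=> m15, =c=> m16
  m11 = 0 | 0 | (b.c.0 | (0 + 0 + 0)) :: =b=> m16
  m12 = a.(0 | 0) | (0 | c.(0 + 0 + 0)) :: =a=> m15, =c=> m17
  m13 = a.(0 | 0) | (c.0 | (0 + 0 + 0)) :: =a=> m16, =c=> m17
  m14 = b.a.(0 | 0) | (0 | (0 + 0 + 0)) :: =b=> m17
  m15 = 0 | 0 | (0 | c.(0 + 0 + 0)) :: =c=> m18
  m16 = 0 | 0 | (c.0 | (0 + 0 + 0)) :: =c=> m18
  m17 = a.(0 | 0) | (0 | (0 + 0 + 0)) :: =a=> m18
  m18 = 0 | 0 | (0 | (0 + 0 + 0)) :: (no moves)
Reachable graph of Q (19 states):
  n0 = b.a.(0 | 0) | (b.c.0 | c.(0 + 0)) + ((0 + 0 + (0 + 0)) | b.(0 | 0))\{c,d} :: =b=> n1, =b=> n2, =b=> n3, =c=> n4
  n1 = ((0 + 0 + (0 + 0)) | (0 | 0))\{c,d} :: (no moves)
  n2 = a.(0 | 0) | (b.c.0 | c.(0 + 0)) :: =a=> n5, =b=> n6, =c=> n7
  n3 = b.a.(0 | 0) | (c.0 | c.(0 + 0)) :: =b=> n6, =c=> n8, =c=> n9
  n4 = b.a.(0 | 0) | (b.c.0 | (0 + 0)) :: =b=> n7, =b=> n9
  n5 = 0 | 0 | (b.c.0 | c.(0 + 0)) :: =b=> n10, =c=> n11
  n6 = a.(0 | 0) | (c.0 | c.(0 + 0)) :: =a=> n10, =c=> n12, =c=> n13
  n7 = a.(0 | 0) | (b.c.0 | (0 + 0)) :: =a=> n11, =b=> n13
  n8 = b.a.(0 | 0) | (0 | c.(0 + 0)) :: =b=> n12, =c=> n14
  n9 = b.a.(0 | 0) | (c.0 | (0 + 0)) :: =b=> n13, =c=> n14
  n10 = 0 | 0 | (c.0 | c.(0 + 0)) :: =c=> n15, =c=> n16
  n11 = 0 | 0 | (b.c.0 | (0 + 0)) :: =b=> n16
  n12 = a.(0 | 0) | (0 | c.(0 + 0)) :: =a=> n15, =c=> n17
  n13 = a.(0 | 0) | (c.0 | (0 + 0)) :: =a=> n16, =c=> n17
  n14 = b.a.(0 | 0) | (0 | (0 + 0)) :: =b=> n17
  n15 = 0 | 0 | (0 | c.(0 + 0)) :: =c=> n18
  n16 = 0 | 0 | (c.0 | (0 + 0)) :: =c=> n18
  n17 = a.(0 | 0) | (0 | (0 + 0)) :: =a=> n18
  n18 = 0 | 0 | (0 | (0 + 0)) :: (no moves)
Coarsest stable partition (strong bisimilarity classes):
  B0 = {m0, n0}
  B1 = {m4, n4}
  B2 = {m8, m9, n8, n9}
  B3 = {m14, n14}
  B4 = {m17, n17}
  B5 = {m1, m18, n1, n18}
  B6 = {m12, m13, n12, n13}
  B7 = {m15, m16, n15, n16}
  B8 = {m7, n7}
  B9 = {m11, n11}
  B10 = {m2, n2}
  B11 = {m6, n6}
  B12 = {m10, n10}
  B13 = {m5, n5}
  B14 = {m3, n3}
m0 ∈ B0, n0 ∈ B0 → same block
Bisimilar ⇒ trace-equivalent.

traces(P) = traces(Q)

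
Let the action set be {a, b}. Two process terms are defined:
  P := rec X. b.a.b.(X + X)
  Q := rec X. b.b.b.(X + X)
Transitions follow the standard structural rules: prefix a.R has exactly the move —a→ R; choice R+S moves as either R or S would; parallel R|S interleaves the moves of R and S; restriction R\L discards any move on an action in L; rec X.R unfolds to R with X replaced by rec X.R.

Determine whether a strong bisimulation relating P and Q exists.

NO

P's transition system — 4 states:
  p0 = rec X. b.a.b.(X + X) :: ··b··> p1
  p1 = a.b.((rec X. b.a.b.(X + X)) + (rec X. b.a.b.(X + X))) :: ··a··> p2
  p2 = b.((rec X. b.a.b.(X + X)) + (rec X. b.a.b.(X + X))) :: ··b··> p3
  p3 = (rec X. b.a.b.(X + X)) + (rec X. b.a.b.(X + X)) :: ··b··> p1
Q's transition system — 4 states:
  q0 = rec X. b.b.b.(X + X) :: ··b··> q1
  q1 = b.b.((rec X. b.b.b.(X + X)) + (rec X. b.b.b.(X + X))) :: ··b··> q2
  q2 = b.((rec X. b.b.b.(X + X)) + (rec X. b.b.b.(X + X))) :: ··b··> q3
  q3 = (rec X. b.b.b.(X + X)) + (rec X. b.b.b.(X + X)) :: ··b··> q1
Coarsest stable partition (strong bisimilarity classes):
  B0 = {p0, p3}
  B1 = {p1}
  B2 = {p2}
  B3 = {q0, q1, q2, q3}
p0 ∈ B0, q0 ∈ B3 → different blocks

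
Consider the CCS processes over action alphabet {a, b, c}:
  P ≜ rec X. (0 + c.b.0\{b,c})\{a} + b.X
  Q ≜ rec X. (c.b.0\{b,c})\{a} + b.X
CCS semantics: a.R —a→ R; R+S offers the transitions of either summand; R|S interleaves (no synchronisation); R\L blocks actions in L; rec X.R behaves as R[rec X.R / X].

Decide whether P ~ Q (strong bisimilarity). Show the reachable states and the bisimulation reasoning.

LTS(P): 3 reachable states
  m0 = rec X. (0 + c.b.0\{b,c})\{a} + b.X | -b-> m0, -c-> m1
  m1 = (b.0\{b,c})\{a} | -b-> m2
  m2 = 0\{b,c}\{a} | (no moves)
LTS(Q): 3 reachable states
  n0 = rec X. (c.b.0\{b,c})\{a} + b.X | -b-> n0, -c-> n1
  n1 = (b.0\{b,c})\{a} | -b-> n2
  n2 = 0\{b,c}\{a} | (no moves)
Coarsest stable partition (strong bisimilarity classes):
  B0 = {m0, n0}
  B1 = {m1, n1}
  B2 = {m2, n2}
m0 ∈ B0, n0 ∈ B0 → same block

bisimilar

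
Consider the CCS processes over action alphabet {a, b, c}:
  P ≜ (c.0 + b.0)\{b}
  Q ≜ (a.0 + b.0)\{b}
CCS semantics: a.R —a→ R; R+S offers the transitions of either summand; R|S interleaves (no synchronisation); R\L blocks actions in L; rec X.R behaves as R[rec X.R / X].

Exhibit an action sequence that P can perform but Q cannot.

c

Reachable graph of P (2 states):
  s0 = (c.0 + b.0)\{b} has moves -c-> s1
  s1 = 0\{b} has moves ·
Reachable graph of Q (2 states):
  t0 = (a.0 + b.0)\{b} has moves -a-> t1
  t1 = 0\{b} has moves ·
Run σ = ⟨c⟩ on P: start {s0}
  after c @ step 1: {s1}
  P completes σ.
Run σ = ⟨c⟩ on Q: start {t0}
  after c @ step 1: ∅  — Q cannot continue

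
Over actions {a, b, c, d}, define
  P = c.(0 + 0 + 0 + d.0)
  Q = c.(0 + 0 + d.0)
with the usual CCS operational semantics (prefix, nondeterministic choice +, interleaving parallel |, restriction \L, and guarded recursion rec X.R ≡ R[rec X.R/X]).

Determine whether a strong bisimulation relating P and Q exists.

Reachable graph of P (3 states):
  u0 = c.(0 + 0 + 0 + d.0) ⊢ ··c··> u1
  u1 = 0 + 0 + 0 + d.0 ⊢ ··d··> u2
  u2 = 0 ⊢ ·
Reachable graph of Q (3 states):
  v0 = c.(0 + 0 + d.0) ⊢ ··c··> v1
  v1 = 0 + 0 + d.0 ⊢ ··d··> v2
  v2 = 0 ⊢ ·
Partition-refinement fixed point:
  B0 = {u0, v0}
  B1 = {u1, v1}
  B2 = {u2, v2}
u0 ∈ B0, v0 ∈ B0 → same block

P ~ Q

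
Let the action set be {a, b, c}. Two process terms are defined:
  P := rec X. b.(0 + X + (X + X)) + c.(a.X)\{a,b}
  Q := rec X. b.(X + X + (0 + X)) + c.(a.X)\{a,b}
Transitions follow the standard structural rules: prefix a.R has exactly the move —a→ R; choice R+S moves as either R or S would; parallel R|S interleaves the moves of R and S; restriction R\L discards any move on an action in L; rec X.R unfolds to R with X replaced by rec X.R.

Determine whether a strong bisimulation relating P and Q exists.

YES

LTS(P): 3 reachable states
  u0 = rec X. b.(0 + X + (X + X)) + c.(a.X)\{a,b} has moves --b--▸ u1, --c--▸ u2
  u1 = 0 + (rec X. b.(0 + X + (X + X)) + c.(a.X)\{a,b}) + ((rec X. b.(0 + X + (X + X)) + c.(a.X)\{a,b}) + (rec X. b.(0 + X + (X + X)) + c.(a.X)\{a,b})) has moves --b--▸ u1, --c--▸ u2
  u2 = (a.(rec X. b.(0 + X + (X + X)) + c.(a.X)\{a,b}))\{a,b} has moves ∅
LTS(Q): 3 reachable states
  v0 = rec X. b.(X + X + (0 + X)) + c.(a.X)\{a,b} has moves --b--▸ v1, --c--▸ v2
  v1 = (rec X. b.(X + X + (0 + X)) + c.(a.X)\{a,b}) + (rec X. b.(X + X + (0 + X)) + c.(a.X)\{a,b}) + (0 + (rec X. b.(X + X + (0 + X)) + c.(a.X)\{a,b})) has moves --b--▸ v1, --c--▸ v2
  v2 = (a.(rec X. b.(X + X + (0 + X)) + c.(a.X)\{a,b}))\{a,b} has moves ∅
Partition-refinement fixed point:
  B0 = {u0, u1, v0, v1}
  B1 = {u2, v2}
u0 ∈ B0, v0 ∈ B0 → same block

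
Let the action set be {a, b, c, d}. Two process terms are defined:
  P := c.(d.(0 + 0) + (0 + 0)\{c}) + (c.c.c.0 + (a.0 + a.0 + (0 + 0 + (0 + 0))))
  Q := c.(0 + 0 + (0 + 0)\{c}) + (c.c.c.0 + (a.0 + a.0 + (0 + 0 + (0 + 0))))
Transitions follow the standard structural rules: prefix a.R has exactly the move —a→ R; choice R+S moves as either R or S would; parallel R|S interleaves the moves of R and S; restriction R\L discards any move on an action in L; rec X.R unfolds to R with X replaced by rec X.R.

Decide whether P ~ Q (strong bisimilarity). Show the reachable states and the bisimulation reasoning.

NO

Reachable graph of P (6 states):
  p0 = c.(d.(0 + 0) + (0 + 0)\{c}) + (c.c.c.0 + (a.0 + a.0 + (0 + 0 + (0 + 0)))) ⊢ —a→ p1, —c→ p2, —c→ p3
  p1 = 0 ⊢ ·
  p2 = c.c.0 ⊢ —c→ p4
  p3 = d.(0 + 0) + (0 + 0)\{c} ⊢ —d→ p5
  p4 = c.0 ⊢ —c→ p1
  p5 = 0 + 0 ⊢ ·
Reachable graph of Q (5 states):
  q0 = c.(0 + 0 + (0 + 0)\{c}) + (c.c.c.0 + (a.0 + a.0 + (0 + 0 + (0 + 0)))) ⊢ —a→ q1, —c→ q2, —c→ q3
  q1 = 0 ⊢ ·
  q2 = 0 + 0 + (0 + 0)\{c} ⊢ ·
  q3 = c.c.0 ⊢ —c→ q4
  q4 = c.0 ⊢ —c→ q1
Bisimilarity quotient blocks:
  B0 = {p0}
  B1 = {p3}
  B2 = {p1, p5, q1, q2}
  B3 = {p2, q3}
  B4 = {p4, q4}
  B5 = {q0}
p0 ∈ B0, q0 ∈ B5 → different blocks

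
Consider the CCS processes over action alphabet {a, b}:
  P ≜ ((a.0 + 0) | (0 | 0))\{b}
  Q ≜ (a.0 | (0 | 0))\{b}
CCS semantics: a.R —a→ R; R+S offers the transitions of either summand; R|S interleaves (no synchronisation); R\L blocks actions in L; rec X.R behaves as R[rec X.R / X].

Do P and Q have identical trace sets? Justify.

Reachable graph of P (2 states):
  m0 = ((a.0 + 0) | (0 | 0))\{b} has moves —a→ m1
  m1 = (0 | (0 | 0))\{b} has moves (no moves)
Reachable graph of Q (2 states):
  n0 = (a.0 | (0 | 0))\{b} has moves —a→ n1
  n1 = (0 | (0 | 0))\{b} has moves (no moves)
Bisimilarity quotient blocks:
  B0 = {m0, n0}
  B1 = {m1, n1}
m0 ∈ B0, n0 ∈ B0 → same block
Bisimilar ⇒ trace-equivalent.

traces(P) = traces(Q)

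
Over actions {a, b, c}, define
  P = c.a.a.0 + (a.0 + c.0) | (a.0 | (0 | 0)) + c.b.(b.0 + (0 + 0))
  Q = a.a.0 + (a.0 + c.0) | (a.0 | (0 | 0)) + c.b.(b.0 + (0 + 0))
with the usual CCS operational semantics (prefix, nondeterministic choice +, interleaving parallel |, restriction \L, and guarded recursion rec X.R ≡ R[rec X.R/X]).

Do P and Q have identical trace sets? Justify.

P's transition system — 9 states:
  p0 = c.a.a.0 + (a.0 + c.0) | (a.0 | (0 | 0)) + c.b.(b.0 + (0 + 0)) → ··a··> p1, ··a··> p2, ··c··> p2, ··c··> p3, ··c··> p4
  p1 = (a.0 + c.0) | (0 | (0 | 0)) → ··a··> p5, ··c··> p5
  p2 = 0 | (a.0 | (0 | 0)) → ··a··> p5
  p3 = a.a.0 → ··a··> p6
  p4 = b.(b.0 + (0 + 0)) → ··b··> p7
  p5 = 0 | (0 | (0 | 0)) → ∅
  p6 = a.0 → ··a··> p8
  p7 = b.0 + (0 + 0) → ··b··> p8
  p8 = 0 → ∅
Q's transition system — 8 states:
  q0 = a.a.0 + (a.0 + c.0) | (a.0 | (0 | 0)) + c.b.(b.0 + (0 + 0)) → ··a··> q1, ··a··> q2, ··a··> q3, ··c··> q2, ··c··> q4
  q1 = (a.0 + c.0) | (0 | (0 | 0)) → ··a··> q5, ··c··> q5
  q2 = 0 | (a.0 | (0 | 0)) → ··a··> q5
  q3 = a.0 → ··a··> q6
  q4 = b.(b.0 + (0 + 0)) → ··b··> q7
  q5 = 0 | (0 | (0 | 0)) → ∅
  q6 = 0 → ∅
  q7 = b.0 + (0 + 0) → ··b··> q6
Run σ = ⟨caa⟩ on P: start {p0}
  after c @ step 1: {p2, p3, p4}
  after a @ step 2: {p5, p6}
  after a @ step 3: {p8}
  P completes σ.
Run σ = ⟨caa⟩ on Q: start {q0}
  after c @ step 1: {q2, q4}
  after a @ step 2: {q5}
  after a @ step 3: ∅ (Q stuck)

trace-distinct — witness ⟨caa⟩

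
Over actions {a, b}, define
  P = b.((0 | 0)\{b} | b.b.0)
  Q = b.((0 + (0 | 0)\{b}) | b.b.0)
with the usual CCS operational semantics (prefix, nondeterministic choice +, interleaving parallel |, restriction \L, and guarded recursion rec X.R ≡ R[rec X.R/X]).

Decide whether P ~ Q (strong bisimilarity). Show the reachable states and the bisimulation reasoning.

bisimilar

LTS(P): 4 reachable states
  m0 = b.((0 | 0)\{b} | b.b.0) :: -b-> m1
  m1 = (0 | 0)\{b} | b.b.0 :: -b-> m2
  m2 = (0 | 0)\{b} | b.0 :: -b-> m3
  m3 = (0 | 0)\{b} | 0 :: deadlocked
LTS(Q): 4 reachable states
  n0 = b.((0 + (0 | 0)\{b}) | b.b.0) :: -b-> n1
  n1 = (0 + (0 | 0)\{b}) | b.b.0 :: -b-> n2
  n2 = (0 + (0 | 0)\{b}) | b.0 :: -b-> n3
  n3 = (0 + (0 | 0)\{b}) | 0 :: deadlocked
Bisimilarity quotient blocks:
  B0 = {m0, n0}
  B1 = {m1, n1}
  B2 = {m2, n2}
  B3 = {m3, n3}
m0 ∈ B0, n0 ∈ B0 → same block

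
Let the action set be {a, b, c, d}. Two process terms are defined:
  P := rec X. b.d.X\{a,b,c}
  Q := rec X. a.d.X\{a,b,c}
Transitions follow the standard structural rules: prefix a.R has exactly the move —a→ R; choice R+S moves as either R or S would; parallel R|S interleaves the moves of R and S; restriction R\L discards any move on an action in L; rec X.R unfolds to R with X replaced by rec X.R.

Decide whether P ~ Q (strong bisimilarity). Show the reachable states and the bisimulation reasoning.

LTS(P): 3 reachable states
  p0 = rec X. b.d.X\{a,b,c} :: ··b··> p1
  p1 = d.(rec X. b.d.X\{a,b,c})\{a,b,c} :: ··d··> p2
  p2 = (rec X. b.d.X\{a,b,c})\{a,b,c} :: deadlocked
LTS(Q): 3 reachable states
  q0 = rec X. a.d.X\{a,b,c} :: ··a··> q1
  q1 = d.(rec X. a.d.X\{a,b,c})\{a,b,c} :: ··d··> q2
  q2 = (rec X. a.d.X\{a,b,c})\{a,b,c} :: deadlocked
Partition-refinement fixed point:
  B0 = {p0}
  B1 = {p1, q1}
  B2 = {p2, q2}
  B3 = {q0}
p0 ∈ B0, q0 ∈ B3 → different blocks

not bisimilar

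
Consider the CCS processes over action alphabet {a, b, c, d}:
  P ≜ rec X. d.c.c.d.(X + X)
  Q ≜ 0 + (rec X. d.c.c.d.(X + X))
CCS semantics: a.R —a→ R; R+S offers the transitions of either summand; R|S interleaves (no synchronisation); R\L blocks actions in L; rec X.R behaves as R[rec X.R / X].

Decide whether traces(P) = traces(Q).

P's transition system — 5 states:
  p0 = rec X. d.c.c.d.(X + X) ⊢ =d=> p1
  p1 = c.c.d.((rec X. d.c.c.d.(X + X)) + (rec X. d.c.c.d.(X + X))) ⊢ =c=> p2
  p2 = c.d.((rec X. d.c.c.d.(X + X)) + (rec X. d.c.c.d.(X + X))) ⊢ =c=> p3
  p3 = d.((rec X. d.c.c.d.(X + X)) + (rec X. d.c.c.d.(X + X))) ⊢ =d=> p4
  p4 = (rec X. d.c.c.d.(X + X)) + (rec X. d.c.c.d.(X + X)) ⊢ =d=> p1
Q's transition system — 5 states:
  q0 = 0 + (rec X. d.c.c.d.(X + X)) ⊢ =d=> q1
  q1 = c.c.d.((rec X. d.c.c.d.(X + X)) + (rec X. d.c.c.d.(X + X))) ⊢ =c=> q2
  q2 = c.d.((rec X. d.c.c.d.(X + X)) + (rec X. d.c.c.d.(X + X))) ⊢ =c=> q3
  q3 = d.((rec X. d.c.c.d.(X + X)) + (rec X. d.c.c.d.(X + X))) ⊢ =d=> q4
  q4 = (rec X. d.c.c.d.(X + X)) + (rec X. d.c.c.d.(X + X)) ⊢ =d=> q1
Coarsest stable partition (strong bisimilarity classes):
  B0 = {p0, p4, q0, q4}
  B1 = {p1, q1}
  B2 = {p2, q2}
  B3 = {p3, q3}
p0 ∈ B0, q0 ∈ B0 → same block
Bisimilar ⇒ trace-equivalent.

traces(P) = traces(Q)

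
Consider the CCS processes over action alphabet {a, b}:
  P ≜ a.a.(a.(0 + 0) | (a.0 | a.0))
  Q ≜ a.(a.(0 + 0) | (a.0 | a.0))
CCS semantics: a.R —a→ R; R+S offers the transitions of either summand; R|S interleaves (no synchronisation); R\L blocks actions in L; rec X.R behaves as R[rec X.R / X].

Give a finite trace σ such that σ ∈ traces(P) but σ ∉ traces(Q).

P's transition system — 10 states:
  u0 = a.a.(a.(0 + 0) | (a.0 | a.0)) ⊢ =a=> u1
  u1 = a.(a.(0 + 0) | (a.0 | a.0)) ⊢ =a=> u2
  u2 = a.(0 + 0) | (a.0 | a.0) ⊢ =a=> u3, =a=> u4, =a=> u5
  u3 = (0 + 0) | (a.0 | a.0) ⊢ =a=> u6, =a=> u7
  u4 = a.(0 + 0) | (0 | a.0) ⊢ =a=> u6, =a=> u8
  u5 = a.(0 + 0) | (a.0 | 0) ⊢ =a=> u7, =a=> u8
  u6 = (0 + 0) | (0 | a.0) ⊢ =a=> u9
  u7 = (0 + 0) | (a.0 | 0) ⊢ =a=> u9
  u8 = a.(0 + 0) | (0 | 0) ⊢ =a=> u9
  u9 = (0 + 0) | (0 | 0) ⊢ stopped
Q's transition system — 9 states:
  v0 = a.(a.(0 + 0) | (a.0 | a.0)) ⊢ =a=> v1
  v1 = a.(0 + 0) | (a.0 | a.0) ⊢ =a=> v2, =a=> v3, =a=> v4
  v2 = (0 + 0) | (a.0 | a.0) ⊢ =a=> v5, =a=> v6
  v3 = a.(0 + 0) | (0 | a.0) ⊢ =a=> v5, =a=> v7
  v4 = a.(0 + 0) | (a.0 | 0) ⊢ =a=> v6, =a=> v7
  v5 = (0 + 0) | (0 | a.0) ⊢ =a=> v8
  v6 = (0 + 0) | (a.0 | 0) ⊢ =a=> v8
  v7 = a.(0 + 0) | (0 | 0) ⊢ =a=> v8
  v8 = (0 + 0) | (0 | 0) ⊢ stopped
Run σ = ⟨aaaaa⟩ on P: start {u0}
  step 1 (a): {u1}
  step 2 (a): {u2}
  step 3 (a): {u3, u4, u5}
  step 4 (a): {u6, u7, u8}
  step 5 (a): {u9}
  — P admits the full trace.
Run σ = ⟨aaaaa⟩ on Q: start {v0}
  step 1 (a): {v1}
  step 2 (a): {v2, v3, v4}
  step 3 (a): {v5, v6, v7}
  step 4 (a): {v8}
  step 5 (a): ∅  — Q cannot continue

aaaaa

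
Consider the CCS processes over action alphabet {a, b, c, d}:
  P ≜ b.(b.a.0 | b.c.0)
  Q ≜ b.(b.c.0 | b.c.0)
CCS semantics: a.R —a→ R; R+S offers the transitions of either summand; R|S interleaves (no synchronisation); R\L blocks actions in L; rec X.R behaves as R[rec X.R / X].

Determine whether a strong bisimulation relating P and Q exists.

P ≁ Q

Reachable graph of P (10 states):
  s0 = b.(b.a.0 | b.c.0) :: ··b··> s1
  s1 = b.a.0 | b.c.0 :: ··b··> s2, ··b··> s3
  s2 = a.0 | b.c.0 :: ··a··> s4, ··b··> s5
  s3 = b.a.0 | c.0 :: ··b··> s5, ··c··> s6
  s4 = 0 | b.c.0 :: ··b··> s7
  s5 = a.0 | c.0 :: ··a··> s7, ··c··> s8
  s6 = b.a.0 | 0 :: ··b··> s8
  s7 = 0 | c.0 :: ··c··> s9
  s8 = a.0 | 0 :: ··a··> s9
  s9 = 0 | 0 :: ∅
Reachable graph of Q (10 states):
  t0 = b.(b.c.0 | b.c.0) :: ··b··> t1
  t1 = b.c.0 | b.c.0 :: ··b··> t2, ··b··> t3
  t2 = b.c.0 | c.0 :: ··b··> t4, ··c··> t5
  t3 = c.0 | b.c.0 :: ··b··> t4, ··c··> t6
  t4 = c.0 | c.0 :: ··c··> t7, ··c··> t8
  t5 = b.c.0 | 0 :: ··b··> t8
  t6 = 0 | b.c.0 :: ··b··> t7
  t7 = 0 | c.0 :: ··c··> t9
  t8 = c.0 | 0 :: ··c··> t9
  t9 = 0 | 0 :: ∅
Bisimilarity quotient blocks:
  B0 = {s0}
  B1 = {s1}
  B2 = {s3}
  B3 = {s6}
  B4 = {s8}
  B5 = {s9, t9}
  B6 = {s5}
  B7 = {s7, t7, t8}
  B8 = {s2}
  B9 = {s4, t5, t6}
  B10 = {t0}
  B11 = {t1}
  B12 = {t2, t3}
  B13 = {t4}
s0 ∈ B0, t0 ∈ B10 → different blocks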